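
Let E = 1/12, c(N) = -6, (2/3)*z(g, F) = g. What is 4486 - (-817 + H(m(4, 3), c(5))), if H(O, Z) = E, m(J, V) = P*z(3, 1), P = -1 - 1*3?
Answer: 63635/12 ≈ 5302.9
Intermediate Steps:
z(g, F) = 3*g/2
P = -4 (P = -1 - 3 = -4)
m(J, V) = -18 (m(J, V) = -6*3 = -4*9/2 = -18)
E = 1/12 ≈ 0.083333
H(O, Z) = 1/12
4486 - (-817 + H(m(4, 3), c(5))) = 4486 - (-817 + 1/12) = 4486 - 1*(-9803/12) = 4486 + 9803/12 = 63635/12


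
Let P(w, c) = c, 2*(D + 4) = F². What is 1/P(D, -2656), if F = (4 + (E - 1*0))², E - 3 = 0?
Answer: -1/2656 ≈ -0.00037651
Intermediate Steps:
E = 3 (E = 3 + 0 = 3)
F = 49 (F = (4 + (3 - 1*0))² = (4 + (3 + 0))² = (4 + 3)² = 7² = 49)
D = 2393/2 (D = -4 + (½)*49² = -4 + (½)*2401 = -4 + 2401/2 = 2393/2 ≈ 1196.5)
1/P(D, -2656) = 1/(-2656) = -1/2656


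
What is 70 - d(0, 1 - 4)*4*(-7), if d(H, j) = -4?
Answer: -42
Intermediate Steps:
70 - d(0, 1 - 4)*4*(-7) = 70 - (-4)*4*(-7) = 70 - (-4)*(-28) = 70 - 1*112 = 70 - 112 = -42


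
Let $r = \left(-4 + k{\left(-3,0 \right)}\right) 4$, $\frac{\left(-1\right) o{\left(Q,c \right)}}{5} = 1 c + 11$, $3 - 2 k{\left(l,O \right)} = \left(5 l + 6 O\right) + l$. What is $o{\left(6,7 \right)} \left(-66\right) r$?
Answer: $154440$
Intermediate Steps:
$k{\left(l,O \right)} = \frac{3}{2} - 3 O - 3 l$ ($k{\left(l,O \right)} = \frac{3}{2} - \frac{\left(5 l + 6 O\right) + l}{2} = \frac{3}{2} - \frac{6 O + 6 l}{2} = \frac{3}{2} - \left(3 O + 3 l\right) = \frac{3}{2} - 3 O - 3 l$)
$o{\left(Q,c \right)} = -55 - 5 c$ ($o{\left(Q,c \right)} = - 5 \left(1 c + 11\right) = - 5 \left(c + 11\right) = - 5 \left(11 + c\right) = -55 - 5 c$)
$r = 26$ ($r = \left(-4 - - \frac{21}{2}\right) 4 = \left(-4 + \left(\frac{3}{2} + 0 + 9\right)\right) 4 = \left(-4 + \frac{21}{2}\right) 4 = \frac{13}{2} \cdot 4 = 26$)
$o{\left(6,7 \right)} \left(-66\right) r = \left(-55 - 35\right) \left(-66\right) 26 = \left(-90\right) \left(-66\right) 26 = 5940 \cdot 26 = 154440$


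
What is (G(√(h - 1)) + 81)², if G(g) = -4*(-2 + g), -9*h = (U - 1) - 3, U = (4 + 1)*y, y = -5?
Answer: 71609/9 - 1424*√5/3 ≈ 6895.2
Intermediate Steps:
U = -25 (U = (4 + 1)*(-5) = 5*(-5) = -25)
h = 29/9 (h = -((-25 - 1) - 3)/9 = -(-26 - 3)/9 = -⅑*(-29) = 29/9 ≈ 3.2222)
G(g) = 8 - 4*g
(G(√(h - 1)) + 81)² = ((8 - 4*√(29/9 - 1)) + 81)² = ((8 - 8*√5/3) + 81)² = (89 - 8*√5/3)²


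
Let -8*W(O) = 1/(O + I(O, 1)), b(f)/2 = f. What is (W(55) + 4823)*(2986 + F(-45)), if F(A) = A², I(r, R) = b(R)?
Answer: 11020627157/456 ≈ 2.4168e+7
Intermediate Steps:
b(f) = 2*f
I(r, R) = 2*R
W(O) = -1/(8*(2 + O)) (W(O) = -1/(8*(O + 2*1)) = -1/(8*(O + 2)) = -1/(8*(2 + O)))
(W(55) + 4823)*(2986 + F(-45)) = (-1/(16 + 8*55) + 4823)*(2986 + (-45)²) = (-1/(16 + 440) + 4823)*(2986 + 2025) = (-1/456 + 4823)*5011 = (2199287/456)*5011 = 11020627157/456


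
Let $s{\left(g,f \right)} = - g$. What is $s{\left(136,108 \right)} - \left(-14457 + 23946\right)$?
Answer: $-9625$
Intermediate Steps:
$s{\left(136,108 \right)} - \left(-14457 + 23946\right) = \left(-1\right) 136 - \left(-14457 + 23946\right) = -136 - 9489 = -9625$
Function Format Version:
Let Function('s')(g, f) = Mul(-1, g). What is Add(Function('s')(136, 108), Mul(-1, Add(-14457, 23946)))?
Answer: -9625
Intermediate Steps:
Add(Function('s')(136, 108), Mul(-1, Add(-14457, 23946))) = Add(Mul(-1, 136), Mul(-1, Add(-14457, 23946))) = Add(-136, Mul(-1, 9489)) = Add(-136, -9489) = -9625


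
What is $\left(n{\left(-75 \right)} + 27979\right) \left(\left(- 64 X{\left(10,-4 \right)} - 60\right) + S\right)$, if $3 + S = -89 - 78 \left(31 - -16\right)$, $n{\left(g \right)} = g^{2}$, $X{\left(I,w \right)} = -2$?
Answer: $-123998760$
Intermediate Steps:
$S = -3758$ ($S = -3 - \left(89 + 78 \left(31 - -16\right)\right) = -3 - \left(89 + 78 \left(31 + 16\right)\right) = -3 - 3755 = -3758$)
$\left(n{\left(-75 \right)} + 27979\right) \left(\left(- 64 X{\left(10,-4 \right)} - 60\right) + S\right) = \left(\left(-75\right)^{2} + 27979\right) \left(\left(\left(-64\right) \left(-2\right) - 60\right) - 3758\right) = \left(5625 + 27979\right) \left(\left(128 - 60\right) - 3758\right) = 33604 \left(68 - 3758\right) = 33604 \left(-3690\right) = -123998760$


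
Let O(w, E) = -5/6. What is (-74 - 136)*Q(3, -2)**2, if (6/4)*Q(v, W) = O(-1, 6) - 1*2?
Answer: -20230/27 ≈ -749.26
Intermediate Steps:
O(w, E) = -5/6 (O(w, E) = -5*1/6 = -5/6)
Q(v, W) = -17/9 (Q(v, W) = 2*(-5/6 - 1*2)/3 = 2*(-5/6 - 2)/3 = (2/3)*(-17/6) = -17/9)
(-74 - 136)*Q(3, -2)**2 = (-74 - 136)*(-17/9)**2 = -210*289/81 = -20230/27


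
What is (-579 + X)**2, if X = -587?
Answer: 1359556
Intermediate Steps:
(-579 + X)**2 = (-579 - 587)**2 = (-1166)**2 = 1359556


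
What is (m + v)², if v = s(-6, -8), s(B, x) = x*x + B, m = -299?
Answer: 58081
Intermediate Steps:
s(B, x) = B + x² (s(B, x) = x² + B = B + x²)
v = 58 (v = -6 + (-8)² = -6 + 64 = 58)
(m + v)² = (-299 + 58)² = (-241)² = 58081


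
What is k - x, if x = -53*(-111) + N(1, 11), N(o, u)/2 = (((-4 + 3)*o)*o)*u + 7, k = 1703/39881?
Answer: -234299172/39881 ≈ -5875.0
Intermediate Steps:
k = 1703/39881 (k = 1703*(1/39881) = 1703/39881 ≈ 0.042702)
N(o, u) = 14 - 2*u*o**2 (N(o, u) = 2*((((-4 + 3)*o)*o)*u + 7) = 2*(((-o)*o)*u + 7) = 2*((-o**2)*u + 7) = 2*(-u*o**2 + 7) = 2*(7 - u*o**2) = 14 - 2*u*o**2)
x = 5875 (x = -53*(-111) + (14 - 2*11*1**2) = 5883 + (14 - 2*11*1) = 5883 + (14 - 22) = 5883 - 8 = 5875)
k - x = 1703/39881 - 1*5875 = 1703/39881 - 5875 = -234299172/39881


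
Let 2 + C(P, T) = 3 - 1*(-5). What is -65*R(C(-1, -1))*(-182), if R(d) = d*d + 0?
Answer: 425880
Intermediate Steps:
C(P, T) = 6 (C(P, T) = -2 + (3 - 1*(-5)) = -2 + (3 + 5) = -2 + 8 = 6)
R(d) = d² (R(d) = d² + 0 = d²)
-65*R(C(-1, -1))*(-182) = -65*6²*(-182) = -65*36*(-182) = -2340*(-182) = 425880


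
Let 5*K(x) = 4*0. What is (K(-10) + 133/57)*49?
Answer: 343/3 ≈ 114.33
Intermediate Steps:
K(x) = 0 (K(x) = (4*0)/5 = (1/5)*0 = 0)
(K(-10) + 133/57)*49 = (0 + 133/57)*49 = (0 + 133*(1/57))*49 = (0 + 7/3)*49 = (7/3)*49 = 343/3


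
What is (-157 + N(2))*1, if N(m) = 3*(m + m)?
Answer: -145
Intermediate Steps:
N(m) = 6*m (N(m) = 3*(2*m) = 6*m)
(-157 + N(2))*1 = (-157 + 6*2)*1 = (-157 + 12)*1 = -145*1 = -145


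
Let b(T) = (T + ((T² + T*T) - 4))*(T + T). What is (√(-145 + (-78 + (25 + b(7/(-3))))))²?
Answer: -5920/27 ≈ -219.26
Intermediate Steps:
b(T) = 2*T*(-4 + T + 2*T²) (b(T) = (T + ((T² + T²) - 4))*(2*T) = (T + (2*T² - 4))*(2*T) = (T + (-4 + 2*T²))*(2*T) = (-4 + T + 2*T²)*(2*T) = 2*T*(-4 + T + 2*T²))
(√(-145 + (-78 + (25 + b(7/(-3))))))² = (√(-145 + (-78 + (25 + 2*(7/(-3))*(-4 + 7/(-3) + 2*(7/(-3))²)))))² = (√(-145 + (-78 + (25 + 2*(7*(-⅓))*(-4 + 7*(-⅓) + 2*(7*(-⅓))²)))))² = (√(-145 + (-78 + (25 + 2*(-7/3)*(-4 - 7/3 + 2*(-7/3)²)))))² = (√(-145 + (-78 + (25 + 2*(-7/3)*(-4 - 7/3 + 2*(49/9))))))² = (√(-145 + (-78 + (25 + 2*(-7/3)*(-4 - 7/3 + 98/9)))))² = (√(-145 + (-78 + (25 + 2*(-7/3)*(41/9)))))² = (√(-145 + (-78 + (25 - 574/27))))² = (√(-145 + (-78 + 101/27)))² = (√(-145 - 2005/27))² = (√(-5920/27))² = (4*I*√1110/9)² = -5920/27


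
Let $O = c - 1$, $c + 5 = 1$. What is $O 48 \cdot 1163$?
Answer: $-279120$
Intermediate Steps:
$c = -4$ ($c = -5 + 1 = -4$)
$O = -5$ ($O = -4 - 1 = -5$)
$O 48 \cdot 1163 = - 5 \cdot 48 \cdot 1163 = \left(-5\right) 55824 = -279120$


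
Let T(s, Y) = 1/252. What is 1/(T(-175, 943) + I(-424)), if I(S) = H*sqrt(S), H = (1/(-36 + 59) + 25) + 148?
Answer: 133308/426513794918929 - 11626312320*I*sqrt(106)/426513794918929 ≈ 3.1255e-10 - 0.00028065*I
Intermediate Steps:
H = 3980/23 (H = (1/23 + 25) + 148 = 576/23 + 148 = 3980/23 ≈ 173.04)
T(s, Y) = 1/252
I(S) = 3980*sqrt(S)/23
1/(T(-175, 943) + I(-424)) = 1/(1/252 + 3980*sqrt(-424)/23) = 1/(1/252 + 3980*(2*I*sqrt(106))/23) = 1/(1/252 + 7960*I*sqrt(106)/23)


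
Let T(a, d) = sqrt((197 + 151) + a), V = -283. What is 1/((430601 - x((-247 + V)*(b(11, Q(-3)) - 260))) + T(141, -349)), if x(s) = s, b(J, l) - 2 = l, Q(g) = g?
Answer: 292271/85422336952 - sqrt(489)/85422336952 ≈ 3.4212e-6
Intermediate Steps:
b(J, l) = 2 + l
T(a, d) = sqrt(348 + a)
1/((430601 - x((-247 + V)*(b(11, Q(-3)) - 260))) + T(141, -349)) = 1/((430601 - (-247 - 283)*((2 - 3) - 260)) + sqrt(348 + 141)) = 1/((430601 - (-530)*(-1 - 260)) + sqrt(489)) = 1/((430601 - (-530)*(-261)) + sqrt(489)) = 1/((430601 - 1*138330) + sqrt(489)) = 1/((430601 - 138330) + sqrt(489)) = 1/(292271 + sqrt(489))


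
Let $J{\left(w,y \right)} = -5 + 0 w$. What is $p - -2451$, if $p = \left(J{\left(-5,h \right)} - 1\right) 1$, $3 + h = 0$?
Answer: $2445$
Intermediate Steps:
$h = -3$ ($h = -3 + 0 = -3$)
$J{\left(w,y \right)} = -5$ ($J{\left(w,y \right)} = -5 + 0 = -5$)
$p = -6$ ($p = \left(-5 - 1\right) 1 = \left(-6\right) 1 = -6$)
$p - -2451 = -6 - -2451 = -6 + 2451 = 2445$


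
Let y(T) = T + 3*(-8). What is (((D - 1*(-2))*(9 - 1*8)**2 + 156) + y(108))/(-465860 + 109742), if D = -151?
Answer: -13/50874 ≈ -0.00025553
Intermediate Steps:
y(T) = -24 + T (y(T) = T - 24 = -24 + T)
(((D - 1*(-2))*(9 - 1*8)**2 + 156) + y(108))/(-465860 + 109742) = (((-151 - 1*(-2))*(9 - 1*8)**2 + 156) + (-24 + 108))/(-465860 + 109742) = (((-151 + 2)*(9 - 8)**2 + 156) + 84)/(-356118) = ((-149*1**2 + 156) + 84)*(-1/356118) = ((-149*1 + 156) + 84)*(-1/356118) = ((-149 + 156) + 84)*(-1/356118) = (7 + 84)*(-1/356118) = 91*(-1/356118) = -13/50874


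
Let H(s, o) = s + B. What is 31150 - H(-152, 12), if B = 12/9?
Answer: 93902/3 ≈ 31301.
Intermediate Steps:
B = 4/3 (B = 12*(1/9) = 4/3 ≈ 1.3333)
H(s, o) = 4/3 + s (H(s, o) = s + 4/3 = 4/3 + s)
31150 - H(-152, 12) = 31150 - (4/3 - 152) = 31150 - 1*(-452/3) = 31150 + 452/3 = 93902/3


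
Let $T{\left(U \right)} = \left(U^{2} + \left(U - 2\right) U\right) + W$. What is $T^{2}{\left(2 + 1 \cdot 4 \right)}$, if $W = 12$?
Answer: $5184$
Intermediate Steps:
$T{\left(U \right)} = 12 + U^{2} + U \left(-2 + U\right)$ ($T{\left(U \right)} = \left(U^{2} + \left(U - 2\right) U\right) + 12 = \left(U^{2} + \left(-2 + U\right) U\right) + 12 = \left(U^{2} + U \left(-2 + U\right)\right) + 12 = 12 + U^{2} + U \left(-2 + U\right)$)
$T^{2}{\left(2 + 1 \cdot 4 \right)} = \left(12 - 2 \left(2 + 1 \cdot 4\right) + 2 \left(2 + 1 \cdot 4\right)^{2}\right)^{2} = \left(12 - 2 \left(2 + 4\right) + 2 \left(2 + 4\right)^{2}\right)^{2} = \left(12 - 12 + 2 \cdot 6^{2}\right)^{2} = \left(12 - 12 + 2 \cdot 36\right)^{2} = \left(12 - 12 + 72\right)^{2} = 72^{2} = 5184$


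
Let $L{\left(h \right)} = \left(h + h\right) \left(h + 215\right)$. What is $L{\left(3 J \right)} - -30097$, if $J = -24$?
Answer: $9505$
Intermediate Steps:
$L{\left(h \right)} = 2 h \left(215 + h\right)$
$L{\left(3 J \right)} - -30097 = 2 \cdot 3 \left(-24\right) \left(215 + 3 \left(-24\right)\right) - -30097 = 2 \left(-72\right) \left(215 - 72\right) + 30097 = 2 \left(-72\right) 143 + 30097 = -20592 + 30097 = 9505$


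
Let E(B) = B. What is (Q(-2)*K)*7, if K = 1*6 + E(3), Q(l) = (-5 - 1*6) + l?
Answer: -819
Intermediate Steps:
Q(l) = -11 + l (Q(l) = (-5 - 6) + l = -11 + l)
K = 9 (K = 1*6 + 3 = 6 + 3 = 9)
(Q(-2)*K)*7 = ((-11 - 2)*9)*7 = -13*9*7 = -117*7 = -819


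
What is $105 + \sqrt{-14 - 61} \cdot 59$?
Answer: $105 + 295 i \sqrt{3} \approx 105.0 + 510.96 i$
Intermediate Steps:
$105 + \sqrt{-14 - 61} \cdot 59 = 105 + \sqrt{-75} \cdot 59 = 105 + 5 i \sqrt{3} \cdot 59 = 105 + 295 i \sqrt{3}$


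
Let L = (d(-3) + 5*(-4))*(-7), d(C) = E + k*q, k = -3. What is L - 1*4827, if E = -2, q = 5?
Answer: -4568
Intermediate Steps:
d(C) = -17 (d(C) = -2 - 3*5 = -2 - 15 = -17)
L = 259 (L = (-17 + 5*(-4))*(-7) = (-17 - 20)*(-7) = -37*(-7) = 259)
L - 1*4827 = 259 - 1*4827 = 259 - 4827 = -4568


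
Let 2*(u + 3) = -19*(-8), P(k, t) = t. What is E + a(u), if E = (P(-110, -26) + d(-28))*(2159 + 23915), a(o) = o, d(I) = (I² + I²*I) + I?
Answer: -553342355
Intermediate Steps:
d(I) = I + I² + I³ (d(I) = (I² + I³) + I = I + I² + I³)
u = 73 (u = -3 + (-19*(-8))/2 = -3 + (½)*152 = -3 + 76 = 73)
E = -553342428 (E = (-26 - 28*(1 - 28 + (-28)²))*(2159 + 23915) = (-26 - 28*(1 - 28 + 784))*26074 = (-26 - 28*757)*26074 = (-26 - 21196)*26074 = -21222*26074 = -553342428)
E + a(u) = -553342428 + 73 = -553342355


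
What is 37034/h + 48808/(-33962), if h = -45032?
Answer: -863917641/382344196 ≈ -2.2595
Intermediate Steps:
37034/h + 48808/(-33962) = 37034/(-45032) + 48808/(-33962) = 37034*(-1/45032) + 48808*(-1/33962) = -18517/22516 - 24404/16981 = -863917641/382344196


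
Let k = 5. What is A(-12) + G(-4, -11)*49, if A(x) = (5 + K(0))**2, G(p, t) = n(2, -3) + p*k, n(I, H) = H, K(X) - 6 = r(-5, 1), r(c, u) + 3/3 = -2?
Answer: -1063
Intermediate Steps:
r(c, u) = -3 (r(c, u) = -1 - 2 = -3)
K(X) = 3 (K(X) = 6 - 3 = 3)
G(p, t) = -3 + 5*p (G(p, t) = -3 + p*5 = -3 + 5*p)
A(x) = 64 (A(x) = (5 + 3)**2 = 8**2 = 64)
A(-12) + G(-4, -11)*49 = 64 + (-3 + 5*(-4))*49 = 64 + (-3 - 20)*49 = 64 - 23*49 = 64 - 1127 = -1063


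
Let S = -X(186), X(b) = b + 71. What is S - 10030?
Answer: -10287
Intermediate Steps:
X(b) = 71 + b
S = -257 (S = -(71 + 186) = -1*257 = -257)
S - 10030 = -257 - 10030 = -10287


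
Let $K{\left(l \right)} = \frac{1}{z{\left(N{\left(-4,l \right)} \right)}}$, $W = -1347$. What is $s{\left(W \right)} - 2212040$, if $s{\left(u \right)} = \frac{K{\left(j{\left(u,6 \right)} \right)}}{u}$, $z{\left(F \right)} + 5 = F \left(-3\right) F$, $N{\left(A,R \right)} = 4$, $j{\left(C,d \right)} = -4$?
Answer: $- \frac{157919747639}{71391} \approx -2.212 \cdot 10^{6}$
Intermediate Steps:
$z{\left(F \right)} = -5 - 3 F^{2}$ ($z{\left(F \right)} = -5 + F \left(-3\right) F = -5 + - 3 F F = -5 - 3 F^{2}$)
$K{\left(l \right)} = - \frac{1}{53}$ ($K{\left(l \right)} = \frac{1}{-5 - 3 \cdot 4^{2}} = \frac{1}{-5 - 48} = \frac{1}{-53} = - \frac{1}{53}$)
$s{\left(u \right)} = - \frac{1}{53 u}$
$s{\left(W \right)} - 2212040 = - \frac{1}{53 \left(-1347\right)} - 2212040 = \left(- \frac{1}{53}\right) \left(- \frac{1}{1347}\right) - 2212040 = \frac{1}{71391} - 2212040 = - \frac{157919747639}{71391}$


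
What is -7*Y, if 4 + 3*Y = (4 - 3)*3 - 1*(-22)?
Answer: -49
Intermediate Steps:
Y = 7 (Y = -4/3 + ((4 - 3)*3 - 1*(-22))/3 = -4/3 + (1*3 + 22)/3 = -4/3 + (3 + 22)/3 = -4/3 + (⅓)*25 = -4/3 + 25/3 = 7)
-7*Y = -7*7 = -49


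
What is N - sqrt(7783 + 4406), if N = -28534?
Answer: -28534 - sqrt(12189) ≈ -28644.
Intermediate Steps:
N - sqrt(7783 + 4406) = -28534 - sqrt(7783 + 4406) = -28534 - sqrt(12189)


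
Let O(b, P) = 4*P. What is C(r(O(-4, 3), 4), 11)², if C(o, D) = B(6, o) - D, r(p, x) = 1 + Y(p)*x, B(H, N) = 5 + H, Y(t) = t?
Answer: 0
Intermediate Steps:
r(p, x) = 1 + p*x
C(o, D) = 11 - D (C(o, D) = (5 + 6) - D = 11 - D)
C(r(O(-4, 3), 4), 11)² = (11 - 1*11)² = (11 - 11)² = 0² = 0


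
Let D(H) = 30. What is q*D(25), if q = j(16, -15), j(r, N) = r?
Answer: 480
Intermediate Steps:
q = 16
q*D(25) = 16*30 = 480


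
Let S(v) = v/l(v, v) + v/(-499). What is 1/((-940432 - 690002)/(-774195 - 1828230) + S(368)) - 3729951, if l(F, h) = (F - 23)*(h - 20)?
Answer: -45471615661151163/12190911538 ≈ -3.7300e+6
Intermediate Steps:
l(F, h) = (-23 + F)*(-20 + h)
S(v) = -v/499 + v/(460 + v² - 43*v) (S(v) = v/(460 - 23*v - 20*v + v*v) + v/(-499) = v/(460 - 23*v - 20*v + v²) + v*(-1/499) = v/(460 + v² - 43*v) - v/499 = -v/499 + v/(460 + v² - 43*v))
1/((-940432 - 690002)/(-774195 - 1828230) + S(368)) - 3729951 = 1/((-940432 - 690002)/(-774195 - 1828230) + (1/499)*368*(39 - 1*368² + 43*368)/(460 + 368² - 43*368)) - 3729951 = 1/(-1630434/(-2602425) + (1/499)*368*(39 - 1*135424 + 15824)/(460 + 135424 - 15824)) - 3729951 = 1/(-1630434*(-1/2602425) + (1/499)*368*(39 - 135424 + 15824)/120060) - 3729951 = 1/(543478/867475 + (1/499)*368*(1/120060)*(-119561)) - 3729951 = 1/(543478/867475 - 478244/651195) - 3729951 = 1/(-12190911538/112979076525) - 3729951 = -112979076525/12190911538 - 3729951 = -45471615661151163/12190911538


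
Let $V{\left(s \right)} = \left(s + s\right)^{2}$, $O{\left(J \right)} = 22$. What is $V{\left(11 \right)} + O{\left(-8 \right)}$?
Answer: $506$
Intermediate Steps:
$V{\left(s \right)} = 4 s^{2}$ ($V{\left(s \right)} = \left(2 s\right)^{2} = 4 s^{2}$)
$V{\left(11 \right)} + O{\left(-8 \right)} = 4 \cdot 11^{2} + 22 = 4 \cdot 121 + 22 = 484 + 22 = 506$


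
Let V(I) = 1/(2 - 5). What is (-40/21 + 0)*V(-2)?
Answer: 40/63 ≈ 0.63492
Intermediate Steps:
V(I) = -⅓ (V(I) = 1/(-3) = -⅓)
(-40/21 + 0)*V(-2) = (-40/21 + 0)*(-⅓) = -40/21*(-⅓) = 40/63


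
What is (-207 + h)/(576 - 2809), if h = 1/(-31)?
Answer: 6418/69223 ≈ 0.092715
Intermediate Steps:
h = -1/31 ≈ -0.032258
(-207 + h)/(576 - 2809) = (-207 - 1/31)/(576 - 2809) = -6418/31/(-2233) = -6418/31*(-1/2233) = 6418/69223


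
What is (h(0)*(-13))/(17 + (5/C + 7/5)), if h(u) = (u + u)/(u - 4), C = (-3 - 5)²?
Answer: 0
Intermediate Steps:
C = 64 (C = (-8)² = 64)
h(u) = 2*u/(-4 + u) (h(u) = (2*u)/(-4 + u) = 2*u/(-4 + u))
(h(0)*(-13))/(17 + (5/C + 7/5)) = ((2*0/(-4 + 0))*(-13))/(17 + (5/64 + 7/5)) = ((2*0/(-4))*(-13))/(17 + (5*(1/64) + 7*(⅕))) = ((2*0*(-¼))*(-13))/(17 + (5/64 + 7/5)) = (0*(-13))/(17 + 473/320) = 0/(5913/320) = 0*(320/5913) = 0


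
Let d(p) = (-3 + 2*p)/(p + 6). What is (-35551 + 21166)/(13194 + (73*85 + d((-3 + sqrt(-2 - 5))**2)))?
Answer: 9590*(-4*I - 3*sqrt(7))/(38802*sqrt(7) + 51731*I) ≈ -0.74147 - 2.8799e-5*I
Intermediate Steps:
d(p) = (-3 + 2*p)/(6 + p)
(-35551 + 21166)/(13194 + (73*85 + d((-3 + sqrt(-2 - 5))**2))) = (-35551 + 21166)/(13194 + (73*85 + (-3 + 2*(-3 + sqrt(-2 - 5))**2)/(6 + (-3 + sqrt(-2 - 5))**2))) = -14385/(13194 + (6205 + (-3 + 2*(-3 + sqrt(-7))**2)/(6 + (-3 + sqrt(-7))**2))) = -14385/(13194 + (6205 + (-3 + 2*(-3 + I*sqrt(7))**2)/(6 + (-3 + I*sqrt(7))**2))) = -14385/(19399 + (-3 + 2*(-3 + I*sqrt(7))**2)/(6 + (-3 + I*sqrt(7))**2))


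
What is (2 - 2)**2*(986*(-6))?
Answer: 0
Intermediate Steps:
(2 - 2)**2*(986*(-6)) = 0**2*(-5916) = 0*(-5916) = 0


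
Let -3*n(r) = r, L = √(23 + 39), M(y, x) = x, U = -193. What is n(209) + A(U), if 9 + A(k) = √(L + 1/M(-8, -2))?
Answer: -236/3 + √(-2 + 4*√62)/2 ≈ -75.951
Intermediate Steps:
L = √62 ≈ 7.8740
n(r) = -r/3
A(k) = -9 + √(-½ + √62) (A(k) = -9 + √(√62 + 1/(-2)) = -9 + √(√62 - ½) = -9 + √(-½ + √62))
n(209) + A(U) = -⅓*209 + (-9 + √(-2 + 4*√62)/2) = -209/3 + (-9 + √(-2 + 4*√62)/2) = -236/3 + √(-2 + 4*√62)/2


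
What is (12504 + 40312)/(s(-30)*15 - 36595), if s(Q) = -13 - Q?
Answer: -13204/9085 ≈ -1.4534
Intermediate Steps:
(12504 + 40312)/(s(-30)*15 - 36595) = (12504 + 40312)/((-13 - 1*(-30))*15 - 36595) = 52816/((-13 + 30)*15 - 36595) = 52816/(17*15 - 36595) = 52816/(255 - 36595) = 52816/(-36340) = 52816*(-1/36340) = -13204/9085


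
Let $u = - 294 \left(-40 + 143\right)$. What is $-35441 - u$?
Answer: $-5159$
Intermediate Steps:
$u = -30282$ ($u = \left(-294\right) 103 = -30282$)
$-35441 - u = -35441 - -30282 = -35441 + 30282 = -5159$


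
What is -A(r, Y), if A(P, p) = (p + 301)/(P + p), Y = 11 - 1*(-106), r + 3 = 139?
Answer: -38/23 ≈ -1.6522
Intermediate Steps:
r = 136 (r = -3 + 139 = 136)
Y = 117 (Y = 11 + 106 = 117)
A(P, p) = (301 + p)/(P + p)
-A(r, Y) = -(301 + 117)/(136 + 117) = -418/253 = -1*38/23 = -38/23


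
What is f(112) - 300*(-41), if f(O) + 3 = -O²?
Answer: -247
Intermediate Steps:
f(O) = -3 - O²
f(112) - 300*(-41) = (-3 - 1*112²) - 300*(-41) = (-3 - 1*12544) + 12300 = (-3 - 12544) + 12300 = -12547 + 12300 = -247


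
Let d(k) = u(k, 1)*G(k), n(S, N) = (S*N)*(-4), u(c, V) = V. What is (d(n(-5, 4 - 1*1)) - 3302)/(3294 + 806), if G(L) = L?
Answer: -1621/2050 ≈ -0.79073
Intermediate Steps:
n(S, N) = -4*N*S (n(S, N) = (N*S)*(-4) = -4*N*S)
d(k) = k (d(k) = 1*k = k)
(d(n(-5, 4 - 1*1)) - 3302)/(3294 + 806) = (-4*(4 - 1*1)*(-5) - 3302)/(3294 + 806) = (-4*(4 - 1)*(-5) - 3302)/4100 = (-4*3*(-5) - 3302)*(1/4100) = (60 - 3302)*(1/4100) = -3242*1/4100 = -1621/2050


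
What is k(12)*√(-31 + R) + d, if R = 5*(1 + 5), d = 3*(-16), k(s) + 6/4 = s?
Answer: -48 + 21*I/2 ≈ -48.0 + 10.5*I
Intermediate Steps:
k(s) = -3/2 + s
d = -48
R = 30 (R = 5*6 = 30)
k(12)*√(-31 + R) + d = (-3/2 + 12)*√(-31 + 30) - 48 = 21*√(-1)/2 - 48 = 21*I/2 - 48 = -48 + 21*I/2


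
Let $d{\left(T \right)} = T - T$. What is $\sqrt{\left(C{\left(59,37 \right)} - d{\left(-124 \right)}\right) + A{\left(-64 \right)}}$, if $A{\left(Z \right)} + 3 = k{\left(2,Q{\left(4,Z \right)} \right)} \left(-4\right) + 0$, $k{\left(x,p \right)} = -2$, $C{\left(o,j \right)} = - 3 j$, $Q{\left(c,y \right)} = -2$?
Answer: $i \sqrt{106} \approx 10.296 i$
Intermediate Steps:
$A{\left(Z \right)} = 5$ ($A{\left(Z \right)} = -3 + \left(\left(-2\right) \left(-4\right) + 0\right) = -3 + \left(8 + 0\right) = -3 + 8 = 5$)
$d{\left(T \right)} = 0$
$\sqrt{\left(C{\left(59,37 \right)} - d{\left(-124 \right)}\right) + A{\left(-64 \right)}} = \sqrt{\left(\left(-3\right) 37 - 0\right) + 5} = \sqrt{\left(-111 + 0\right) + 5} = \sqrt{-111 + 5} = \sqrt{-106} = i \sqrt{106}$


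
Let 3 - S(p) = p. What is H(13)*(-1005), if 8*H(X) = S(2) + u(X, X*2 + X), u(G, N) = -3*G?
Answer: 19095/4 ≈ 4773.8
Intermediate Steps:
S(p) = 3 - p
H(X) = ⅛ - 3*X/8 (H(X) = ((3 - 1*2) - 3*X)/8 = ((3 - 2) - 3*X)/8 = (1 - 3*X)/8 = ⅛ - 3*X/8)
H(13)*(-1005) = (⅛ - 3/8*13)*(-1005) = (⅛ - 39/8)*(-1005) = -19/4*(-1005) = 19095/4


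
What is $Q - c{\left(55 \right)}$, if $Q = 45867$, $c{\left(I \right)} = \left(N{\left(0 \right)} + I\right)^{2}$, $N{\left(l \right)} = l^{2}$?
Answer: $42842$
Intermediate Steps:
$c{\left(I \right)} = I^{2}$ ($c{\left(I \right)} = \left(0^{2} + I\right)^{2} = \left(0 + I\right)^{2} = I^{2}$)
$Q - c{\left(55 \right)} = 45867 - 55^{2} = 45867 - 3025 = 42842$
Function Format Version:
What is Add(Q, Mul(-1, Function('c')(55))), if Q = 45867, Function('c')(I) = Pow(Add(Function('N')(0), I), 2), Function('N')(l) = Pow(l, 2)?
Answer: 42842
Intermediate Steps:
Function('c')(I) = Pow(I, 2) (Function('c')(I) = Pow(Add(Pow(0, 2), I), 2) = Pow(Add(0, I), 2) = Pow(I, 2))
Add(Q, Mul(-1, Function('c')(55))) = Add(45867, Mul(-1, Pow(55, 2))) = Add(45867, Mul(-1, 3025)) = Add(45867, -3025) = 42842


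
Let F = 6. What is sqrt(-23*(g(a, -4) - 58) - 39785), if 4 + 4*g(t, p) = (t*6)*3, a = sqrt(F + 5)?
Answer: sqrt(-153712 - 414*sqrt(11))/2 ≈ 196.9*I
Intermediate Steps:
a = sqrt(11) (a = sqrt(6 + 5) = sqrt(11) ≈ 3.3166)
g(t, p) = -1 + 9*t/2 (g(t, p) = -1 + ((t*6)*3)/4 = -1 + ((6*t)*3)/4 = -1 + (18*t)/4 = -1 + 9*t/2)
sqrt(-23*(g(a, -4) - 58) - 39785) = sqrt(-23*((-1 + 9*sqrt(11)/2) - 58) - 39785) = sqrt(-23*(-59 + 9*sqrt(11)/2) - 39785) = sqrt((1357 - 207*sqrt(11)/2) - 39785) = sqrt(-38428 - 207*sqrt(11)/2)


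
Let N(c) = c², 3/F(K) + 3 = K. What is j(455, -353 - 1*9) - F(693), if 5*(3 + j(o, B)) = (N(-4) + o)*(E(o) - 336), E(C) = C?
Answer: 2577563/230 ≈ 11207.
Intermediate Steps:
F(K) = 3/(-3 + K)
j(o, B) = -3 + (-336 + o)*(16 + o)/5 (j(o, B) = -3 + (((-4)² + o)*(o - 336))/5 = -3 + ((16 + o)*(-336 + o))/5 = -3 + ((-336 + o)*(16 + o))/5 = -3 + (-336 + o)*(16 + o)/5)
j(455, -353 - 1*9) - F(693) = (-5391/5 - 64*455 + (⅕)*455²) - 3/(-3 + 693) = (-5391/5 - 29120 + (⅕)*207025) - 3/690 = (-5391/5 - 29120 + 41405) - 3/690 = 56034/5 - 1*1/230 = 56034/5 - 1/230 = 2577563/230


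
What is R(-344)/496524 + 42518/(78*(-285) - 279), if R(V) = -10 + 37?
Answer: -7036866563/3725419572 ≈ -1.8889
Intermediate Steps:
R(V) = 27
R(-344)/496524 + 42518/(78*(-285) - 279) = 27/496524 + 42518/(78*(-285) - 279) = 27*(1/496524) + 42518/(-22230 - 279) = 9/165508 + 42518/(-22509) = 9/165508 + 42518*(-1/22509) = 9/165508 - 42518/22509 = -7036866563/3725419572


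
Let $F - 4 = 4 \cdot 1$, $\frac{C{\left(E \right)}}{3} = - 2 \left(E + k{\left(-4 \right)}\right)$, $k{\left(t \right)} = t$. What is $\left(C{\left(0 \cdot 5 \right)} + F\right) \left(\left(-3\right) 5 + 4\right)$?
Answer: $-352$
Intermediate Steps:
$C{\left(E \right)} = 24 - 6 E$ ($C{\left(E \right)} = 3 \left(- 2 \left(E - 4\right)\right) = 3 \left(- 2 \left(-4 + E\right)\right) = 3 \left(8 - 2 E\right) = 24 - 6 E$)
$F = 8$ ($F = 4 + 4 \cdot 1 = 4 + 4 = 8$)
$\left(C{\left(0 \cdot 5 \right)} + F\right) \left(\left(-3\right) 5 + 4\right) = \left(\left(24 - 6 \cdot 0 \cdot 5\right) + 8\right) \left(\left(-3\right) 5 + 4\right) = \left(\left(24 - 0\right) + 8\right) \left(-15 + 4\right) = \left(\left(24 + 0\right) + 8\right) \left(-11\right) = \left(24 + 8\right) \left(-11\right) = 32 \left(-11\right) = -352$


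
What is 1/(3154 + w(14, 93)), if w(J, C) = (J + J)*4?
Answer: 1/3266 ≈ 0.00030618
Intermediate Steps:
w(J, C) = 8*J (w(J, C) = (2*J)*4 = 8*J)
1/(3154 + w(14, 93)) = 1/(3154 + 8*14) = 1/(3154 + 112) = 1/3266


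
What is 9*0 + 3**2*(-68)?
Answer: -612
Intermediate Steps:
9*0 + 3**2*(-68) = 0 + 9*(-68) = 0 - 612 = -612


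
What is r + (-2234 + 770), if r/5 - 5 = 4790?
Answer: 22511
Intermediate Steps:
r = 23975 (r = 25 + 5*4790 = 25 + 23950 = 23975)
r + (-2234 + 770) = 23975 + (-2234 + 770) = 23975 - 1464 = 22511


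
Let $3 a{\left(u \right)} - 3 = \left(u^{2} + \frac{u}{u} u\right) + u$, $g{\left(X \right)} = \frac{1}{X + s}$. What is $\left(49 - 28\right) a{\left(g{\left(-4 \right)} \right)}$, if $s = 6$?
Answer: $\frac{119}{4} \approx 29.75$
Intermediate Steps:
$g{\left(X \right)} = \frac{1}{6 + X}$ ($g{\left(X \right)} = \frac{1}{X + 6} = \frac{1}{6 + X}$)
$a{\left(u \right)} = 1 + \frac{u^{2}}{3} + \frac{2 u}{3}$ ($a{\left(u \right)} = 1 + \frac{\left(u^{2} + \frac{u}{u} u\right) + u}{3} = 1 + \frac{\left(u^{2} + 1 u\right) + u}{3} = 1 + \frac{\left(u^{2} + u\right) + u}{3} = 1 + \frac{\left(u + u^{2}\right) + u}{3} = 1 + \frac{u^{2} + 2 u}{3} = 1 + \left(\frac{u^{2}}{3} + \frac{2 u}{3}\right) = 1 + \frac{u^{2}}{3} + \frac{2 u}{3}$)
$\left(49 - 28\right) a{\left(g{\left(-4 \right)} \right)} = \left(49 - 28\right) \left(1 + \frac{\left(\frac{1}{6 - 4}\right)^{2}}{3} + \frac{2}{3 \left(6 - 4\right)}\right) = 21 \left(1 + \frac{\left(\frac{1}{2}\right)^{2}}{3} + \frac{2}{3 \cdot 2}\right) = 21 \left(1 + \frac{1}{3 \cdot 4} + \frac{2}{3} \cdot \frac{1}{2}\right) = 21 \left(1 + \frac{1}{3} \cdot \frac{1}{4} + \frac{1}{3}\right) = 21 \left(1 + \frac{1}{12} + \frac{1}{3}\right) = 21 \cdot \frac{17}{12} = \frac{119}{4}$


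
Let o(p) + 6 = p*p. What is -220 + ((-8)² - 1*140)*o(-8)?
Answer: -4628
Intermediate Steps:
o(p) = -6 + p² (o(p) = -6 + p*p = -6 + p²)
-220 + ((-8)² - 1*140)*o(-8) = -220 + ((-8)² - 1*140)*(-6 + (-8)²) = -220 + (64 - 140)*(-6 + 64) = -220 - 76*58 = -220 - 4408 = -4628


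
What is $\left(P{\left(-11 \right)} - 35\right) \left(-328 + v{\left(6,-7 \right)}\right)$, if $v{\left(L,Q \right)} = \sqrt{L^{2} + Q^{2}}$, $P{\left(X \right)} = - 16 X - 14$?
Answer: $-41656 + 127 \sqrt{85} \approx -40485.0$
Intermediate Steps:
$P{\left(X \right)} = -14 - 16 X$
$\left(P{\left(-11 \right)} - 35\right) \left(-328 + v{\left(6,-7 \right)}\right) = \left(\left(-14 - -176\right) - 35\right) \left(-328 + \sqrt{6^{2} + \left(-7\right)^{2}}\right) = \left(\left(-14 + 176\right) - 35\right) \left(-328 + \sqrt{36 + 49}\right) = \left(162 - 35\right) \left(-328 + \sqrt{85}\right) = 127 \left(-328 + \sqrt{85}\right) = -41656 + 127 \sqrt{85}$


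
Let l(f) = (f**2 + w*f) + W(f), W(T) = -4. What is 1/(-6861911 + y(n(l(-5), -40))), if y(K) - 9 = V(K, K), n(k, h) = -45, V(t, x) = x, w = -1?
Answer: -1/6861947 ≈ -1.4573e-7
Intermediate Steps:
l(f) = -4 + f**2 - f (l(f) = (f**2 - f) - 4 = -4 + f**2 - f)
y(K) = 9 + K
1/(-6861911 + y(n(l(-5), -40))) = 1/(-6861911 + (9 - 45)) = 1/(-6861911 - 36) = 1/(-6861947) = -1/6861947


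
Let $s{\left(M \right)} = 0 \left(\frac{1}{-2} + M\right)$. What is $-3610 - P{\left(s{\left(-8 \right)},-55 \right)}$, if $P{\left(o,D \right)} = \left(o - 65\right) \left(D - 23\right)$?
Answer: $-8680$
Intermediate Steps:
$s{\left(M \right)} = 0$ ($s{\left(M \right)} = 0 \left(- \frac{1}{2} + M\right) = 0$)
$P{\left(o,D \right)} = \left(-65 + o\right) \left(-23 + D\right)$
$-3610 - P{\left(s{\left(-8 \right)},-55 \right)} = -3610 - \left(1495 - -3575 - 0 - 0\right) = -3610 - \left(1495 + 3575 + 0 + 0\right) = -3610 - 5070 = -8680$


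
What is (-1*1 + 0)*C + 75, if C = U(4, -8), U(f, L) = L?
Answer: 83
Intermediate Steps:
C = -8
(-1*1 + 0)*C + 75 = (-1*1 + 0)*(-8) + 75 = (-1 + 0)*(-8) + 75 = -1*(-8) + 75 = 8 + 75 = 83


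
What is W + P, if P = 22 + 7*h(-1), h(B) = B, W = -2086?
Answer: -2071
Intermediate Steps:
P = 15 (P = 22 + 7*(-1) = 22 - 7 = 15)
W + P = -2086 + 15 = -2071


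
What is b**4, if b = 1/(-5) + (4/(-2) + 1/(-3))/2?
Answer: 2825761/810000 ≈ 3.4886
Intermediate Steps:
b = -41/30 (b = 1*(-1/5) + (4*(-1/2) + 1*(-1/3))*(1/2) = -1/5 + (-2 - 1/3)*(1/2) = -1/5 - 7/3*1/2 = -1/5 - 7/6 = -41/30 ≈ -1.3667)
b**4 = (-41/30)**4 = 2825761/810000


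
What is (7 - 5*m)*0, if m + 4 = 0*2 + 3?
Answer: 0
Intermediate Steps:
m = -1 (m = -4 + (0*2 + 3) = -4 + (0 + 3) = -4 + 3 = -1)
(7 - 5*m)*0 = (7 - 5*(-1))*0 = (7 + 5)*0 = 12*0 = 0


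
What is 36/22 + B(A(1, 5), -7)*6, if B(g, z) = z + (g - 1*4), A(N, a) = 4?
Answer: -444/11 ≈ -40.364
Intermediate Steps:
B(g, z) = -4 + g + z (B(g, z) = z + (g - 4) = z + (-4 + g) = -4 + g + z)
36/22 + B(A(1, 5), -7)*6 = 36/22 + (-4 + 4 - 7)*6 = 36*(1/22) - 7*6 = 18/11 - 42 = -444/11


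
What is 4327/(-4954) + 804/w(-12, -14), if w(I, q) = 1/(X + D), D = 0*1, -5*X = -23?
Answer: 91587733/24770 ≈ 3697.5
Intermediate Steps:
X = 23/5 (X = -⅕*(-23) = 23/5 ≈ 4.6000)
D = 0
w(I, q) = 5/23 (w(I, q) = 1/(23/5 + 0) = 1/(23/5) = 5/23)
4327/(-4954) + 804/w(-12, -14) = 4327/(-4954) + 804/(5/23) = 4327*(-1/4954) + 804*(23/5) = -4327/4954 + 18492/5 = 91587733/24770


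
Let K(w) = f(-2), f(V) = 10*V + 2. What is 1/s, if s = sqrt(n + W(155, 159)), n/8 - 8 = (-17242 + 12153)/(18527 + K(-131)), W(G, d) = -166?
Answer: -I*sqrt(35697012670)/1928630 ≈ -0.097964*I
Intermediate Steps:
f(V) = 2 + 10*V
K(w) = -18 (K(w) = 2 + 10*(-2) = 2 - 20 = -18)
n = 1143864/18509 (n = 64 + 8*((-17242 + 12153)/(18527 - 18)) = 64 + 8*(-5089/18509) = 64 - 40712/18509 = 1143864/18509 ≈ 61.800)
s = I*sqrt(35697012670)/18509 (s = sqrt(1143864/18509 - 166) = sqrt(-1928630/18509) = I*sqrt(35697012670)/18509 ≈ 10.208*I)
1/s = 1/(I*sqrt(35697012670)/18509) = -I*sqrt(35697012670)/1928630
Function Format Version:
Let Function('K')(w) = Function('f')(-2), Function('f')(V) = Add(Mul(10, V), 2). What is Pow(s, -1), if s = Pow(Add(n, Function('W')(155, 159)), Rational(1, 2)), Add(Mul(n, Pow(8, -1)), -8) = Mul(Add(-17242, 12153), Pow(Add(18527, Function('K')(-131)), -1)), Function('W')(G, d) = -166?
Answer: Mul(Rational(-1, 1928630), I, Pow(35697012670, Rational(1, 2))) ≈ Mul(-0.097964, I)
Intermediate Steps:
Function('f')(V) = Add(2, Mul(10, V))
Function('K')(w) = -18 (Function('K')(w) = Add(2, Mul(10, -2)) = Add(2, -20) = -18)
n = Rational(1143864, 18509) (n = Add(64, Mul(8, Mul(Add(-17242, 12153), Pow(Add(18527, -18), -1)))) = Add(64, Mul(8, Mul(-5089, Pow(18509, -1)))) = Add(64, Mul(8, Mul(-5089, Rational(1, 18509)))) = Add(64, Mul(8, Rational(-5089, 18509))) = Add(64, Rational(-40712, 18509)) = Rational(1143864, 18509) ≈ 61.800)
s = Mul(Rational(1, 18509), I, Pow(35697012670, Rational(1, 2))) (s = Pow(Add(Rational(1143864, 18509), -166), Rational(1, 2)) = Pow(Rational(-1928630, 18509), Rational(1, 2)) = Mul(Rational(1, 18509), I, Pow(35697012670, Rational(1, 2))) ≈ Mul(10.208, I))
Pow(s, -1) = Pow(Mul(Rational(1, 18509), I, Pow(35697012670, Rational(1, 2))), -1) = Mul(Rational(-1, 1928630), I, Pow(35697012670, Rational(1, 2)))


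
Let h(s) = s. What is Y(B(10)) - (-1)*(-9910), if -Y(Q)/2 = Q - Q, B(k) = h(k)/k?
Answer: -9910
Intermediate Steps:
B(k) = 1 (B(k) = k/k = 1)
Y(Q) = 0 (Y(Q) = -2*(Q - Q) = -2*0 = 0)
Y(B(10)) - (-1)*(-9910) = 0 - (-1)*(-9910) = 0 - 1*9910 = 0 - 9910 = -9910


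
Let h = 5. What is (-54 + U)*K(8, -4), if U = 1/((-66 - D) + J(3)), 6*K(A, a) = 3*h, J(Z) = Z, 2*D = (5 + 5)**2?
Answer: -30515/226 ≈ -135.02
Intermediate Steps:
D = 50 (D = (5 + 5)**2/2 = (1/2)*10**2 = (1/2)*100 = 50)
K(A, a) = 5/2 (K(A, a) = (3*5)/6 = (1/6)*15 = 5/2)
U = -1/113 (U = 1/((-66 - 1*50) + 3) = 1/((-66 - 50) + 3) = 1/(-116 + 3) = 1/(-113) = -1/113 ≈ -0.0088496)
(-54 + U)*K(8, -4) = (-54 - 1/113)*(5/2) = -6103/113*5/2 = -30515/226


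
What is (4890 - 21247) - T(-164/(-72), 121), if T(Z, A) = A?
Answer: -16478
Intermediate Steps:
(4890 - 21247) - T(-164/(-72), 121) = (4890 - 21247) - 1*121 = -16357 - 121 = -16478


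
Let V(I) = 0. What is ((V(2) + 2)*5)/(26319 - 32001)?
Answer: -5/2841 ≈ -0.0017599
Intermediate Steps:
((V(2) + 2)*5)/(26319 - 32001) = ((0 + 2)*5)/(26319 - 32001) = (2*5)/(-5682) = -1/5682*10 = -5/2841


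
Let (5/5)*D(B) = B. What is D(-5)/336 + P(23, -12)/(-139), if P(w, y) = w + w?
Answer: -16151/46704 ≈ -0.34582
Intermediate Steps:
P(w, y) = 2*w
D(B) = B
D(-5)/336 + P(23, -12)/(-139) = -5/336 + (2*23)/(-139) = -5*1/336 + 46*(-1/139) = -5/336 - 46/139 = -16151/46704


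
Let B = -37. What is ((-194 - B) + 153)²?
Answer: 16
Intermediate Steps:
((-194 - B) + 153)² = ((-194 - 1*(-37)) + 153)² = ((-194 + 37) + 153)² = (-157 + 153)² = (-4)² = 16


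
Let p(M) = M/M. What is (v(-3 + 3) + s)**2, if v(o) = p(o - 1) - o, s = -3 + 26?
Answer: 576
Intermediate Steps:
p(M) = 1
s = 23
v(o) = 1 - o
(v(-3 + 3) + s)**2 = ((1 - (-3 + 3)) + 23)**2 = ((1 - 1*0) + 23)**2 = ((1 + 0) + 23)**2 = (1 + 23)**2 = 24**2 = 576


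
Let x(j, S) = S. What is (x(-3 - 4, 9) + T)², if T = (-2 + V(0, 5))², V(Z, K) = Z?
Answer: 169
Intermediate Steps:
T = 4 (T = (-2 + 0)² = (-2)² = 4)
(x(-3 - 4, 9) + T)² = (9 + 4)² = 13² = 169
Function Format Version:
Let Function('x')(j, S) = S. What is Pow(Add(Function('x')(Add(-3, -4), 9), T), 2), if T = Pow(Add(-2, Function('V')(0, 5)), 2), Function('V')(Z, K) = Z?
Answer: 169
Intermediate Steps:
T = 4 (T = Pow(Add(-2, 0), 2) = Pow(-2, 2) = 4)
Pow(Add(Function('x')(Add(-3, -4), 9), T), 2) = Pow(Add(9, 4), 2) = Pow(13, 2) = 169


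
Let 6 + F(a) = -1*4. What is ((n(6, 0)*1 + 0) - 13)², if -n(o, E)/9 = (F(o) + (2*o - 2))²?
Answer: 169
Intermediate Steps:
F(a) = -10 (F(a) = -6 - 1*4 = -6 - 4 = -10)
n(o, E) = -9*(-12 + 2*o)² (n(o, E) = -9*(-10 + (2*o - 2))² = -9*(-10 + (-2 + 2*o))² = -9*(-12 + 2*o)²)
((n(6, 0)*1 + 0) - 13)² = ((-36*(-6 + 6)²*1 + 0) - 13)² = ((-36*0²*1 + 0) - 13)² = ((-36*0*1 + 0) - 13)² = ((0*1 + 0) - 13)² = ((0 + 0) - 13)² = (0 - 13)² = (-13)² = 169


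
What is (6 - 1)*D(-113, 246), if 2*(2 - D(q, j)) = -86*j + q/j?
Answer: 26027365/492 ≈ 52901.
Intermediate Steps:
D(q, j) = 2 + 43*j - q/(2*j) (D(q, j) = 2 - (-86*j + q/j)/2 = 2 + (43*j - q/(2*j)) = 2 + 43*j - q/(2*j))
(6 - 1)*D(-113, 246) = (6 - 1)*(2 + 43*246 - 1/2*(-113)/246) = 5*(2 + 10578 - 1/2*(-113)*1/246) = 5*(2 + 10578 + 113/492) = 5*(5205473/492) = 26027365/492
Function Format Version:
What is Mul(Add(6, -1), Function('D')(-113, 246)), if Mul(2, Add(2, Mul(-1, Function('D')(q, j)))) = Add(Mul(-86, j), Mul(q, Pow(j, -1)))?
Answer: Rational(26027365, 492) ≈ 52901.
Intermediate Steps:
Function('D')(q, j) = Add(2, Mul(43, j), Mul(Rational(-1, 2), q, Pow(j, -1))) (Function('D')(q, j) = Add(2, Mul(Rational(-1, 2), Add(Mul(-86, j), Mul(q, Pow(j, -1))))) = Add(2, Add(Mul(43, j), Mul(Rational(-1, 2), q, Pow(j, -1)))) = Add(2, Mul(43, j), Mul(Rational(-1, 2), q, Pow(j, -1))))
Mul(Add(6, -1), Function('D')(-113, 246)) = Mul(Add(6, -1), Add(2, Mul(43, 246), Mul(Rational(-1, 2), -113, Pow(246, -1)))) = Mul(5, Add(2, 10578, Mul(Rational(-1, 2), -113, Rational(1, 246)))) = Mul(5, Add(2, 10578, Rational(113, 492))) = Mul(5, Rational(5205473, 492)) = Rational(26027365, 492)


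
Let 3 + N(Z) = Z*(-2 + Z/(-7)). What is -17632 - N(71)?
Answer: -117368/7 ≈ -16767.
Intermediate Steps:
N(Z) = -3 + Z*(-2 - Z/7) (N(Z) = -3 + Z*(-2 + Z/(-7)) = -3 + Z*(-2 + Z*(-1/7)) = -3 + Z*(-2 - Z/7))
-17632 - N(71) = -17632 - (-3 - 2*71 - 1/7*71**2) = -17632 - (-3 - 142 - 1/7*5041) = -17632 - (-3 - 142 - 5041/7) = -17632 - 1*(-6056/7) = -17632 + 6056/7 = -117368/7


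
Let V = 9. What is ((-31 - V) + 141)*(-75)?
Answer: -7575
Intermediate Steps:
((-31 - V) + 141)*(-75) = ((-31 - 1*9) + 141)*(-75) = ((-31 - 9) + 141)*(-75) = (-40 + 141)*(-75) = 101*(-75) = -7575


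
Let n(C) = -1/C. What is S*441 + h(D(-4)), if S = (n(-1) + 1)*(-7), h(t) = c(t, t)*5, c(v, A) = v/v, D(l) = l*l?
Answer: -6169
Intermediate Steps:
D(l) = l**2
c(v, A) = 1
h(t) = 5 (h(t) = 1*5 = 5)
S = -14 (S = (-1/(-1) + 1)*(-7) = (-1*(-1) + 1)*(-7) = (1 + 1)*(-7) = 2*(-7) = -14)
S*441 + h(D(-4)) = -14*441 + 5 = -6174 + 5 = -6169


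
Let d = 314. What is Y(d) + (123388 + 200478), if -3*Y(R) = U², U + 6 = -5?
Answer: 971477/3 ≈ 3.2383e+5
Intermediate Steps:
U = -11 (U = -6 - 5 = -11)
Y(R) = -121/3 (Y(R) = -⅓*(-11)² = -⅓*121 = -121/3)
Y(d) + (123388 + 200478) = -121/3 + (123388 + 200478) = -121/3 + 323866 = 971477/3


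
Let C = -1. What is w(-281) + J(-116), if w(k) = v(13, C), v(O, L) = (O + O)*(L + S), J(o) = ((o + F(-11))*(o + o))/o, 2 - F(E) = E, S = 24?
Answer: 392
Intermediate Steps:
F(E) = 2 - E
J(o) = 26 + 2*o (J(o) = ((o + (2 - 1*(-11)))*(o + o))/o = ((o + (2 + 11))*(2*o))/o = ((o + 13)*(2*o))/o = ((13 + o)*(2*o))/o = (2*o*(13 + o))/o = 26 + 2*o)
v(O, L) = 2*O*(24 + L) (v(O, L) = (O + O)*(L + 24) = (2*O)*(24 + L) = 2*O*(24 + L))
w(k) = 598 (w(k) = 2*13*(24 - 1) = 2*13*23 = 598)
w(-281) + J(-116) = 598 + (26 + 2*(-116)) = 598 + (26 - 232) = 598 - 206 = 392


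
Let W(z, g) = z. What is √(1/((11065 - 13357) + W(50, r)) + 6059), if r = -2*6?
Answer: √30455949034/2242 ≈ 77.840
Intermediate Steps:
r = -12
√(1/((11065 - 13357) + W(50, r)) + 6059) = √(1/((11065 - 13357) + 50) + 6059) = √(1/(-2292 + 50) + 6059) = √(1/(-2242) + 6059) = √(-1/2242 + 6059) = √(13584277/2242) = √30455949034/2242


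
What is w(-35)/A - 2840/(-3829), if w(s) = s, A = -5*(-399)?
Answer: 158051/218253 ≈ 0.72416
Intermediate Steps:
A = 1995
w(-35)/A - 2840/(-3829) = -35/1995 - 2840/(-3829) = -35*1/1995 - 2840*(-1/3829) = -1/57 + 2840/3829 = 158051/218253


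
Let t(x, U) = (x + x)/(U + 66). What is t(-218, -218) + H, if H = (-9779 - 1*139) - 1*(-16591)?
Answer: 253683/38 ≈ 6675.9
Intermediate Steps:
t(x, U) = 2*x/(66 + U) (t(x, U) = (2*x)/(66 + U) = 2*x/(66 + U))
H = 6673 (H = (-9779 - 139) + 16591 = -9918 + 16591 = 6673)
t(-218, -218) + H = 2*(-218)/(66 - 218) + 6673 = 2*(-218)/(-152) + 6673 = 2*(-218)*(-1/152) + 6673 = 109/38 + 6673 = 253683/38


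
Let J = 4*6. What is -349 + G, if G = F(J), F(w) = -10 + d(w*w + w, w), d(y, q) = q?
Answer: -335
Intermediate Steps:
J = 24
F(w) = -10 + w
G = 14 (G = -10 + 24 = 14)
-349 + G = -349 + 14 = -335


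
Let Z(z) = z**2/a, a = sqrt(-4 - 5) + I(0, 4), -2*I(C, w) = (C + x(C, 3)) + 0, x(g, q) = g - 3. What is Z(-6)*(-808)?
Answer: -19392/5 + 38784*I/5 ≈ -3878.4 + 7756.8*I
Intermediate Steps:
x(g, q) = -3 + g
I(C, w) = 3/2 - C (I(C, w) = -((C + (-3 + C)) + 0)/2 = -((-3 + 2*C) + 0)/2 = -(-3 + 2*C)/2 = 3/2 - C)
a = 3/2 + 3*I (a = sqrt(-4 - 5) + (3/2 - 1*0) = sqrt(-9) + (3/2 + 0) = 3*I + 3/2 = 3/2 + 3*I ≈ 1.5 + 3.0*I)
Z(z) = 4*z**2*(3/2 - 3*I)/45 (Z(z) = z**2/(3/2 + 3*I) = z**2*(4*(3/2 - 3*I)/45) = 4*z**2*(3/2 - 3*I)/45)
Z(-6)*(-808) = ((2/15)*(-6)**2*(1 - 2*I))*(-808) = ((2/15)*36*(1 - 2*I))*(-808) = (24/5 - 48*I/5)*(-808) = -19392/5 + 38784*I/5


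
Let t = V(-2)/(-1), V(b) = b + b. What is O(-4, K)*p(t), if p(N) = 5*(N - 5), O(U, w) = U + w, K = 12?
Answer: -40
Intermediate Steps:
V(b) = 2*b
t = 4 (t = (2*(-2))/(-1) = -4*(-1) = 4)
p(N) = -25 + 5*N (p(N) = 5*(-5 + N) = -25 + 5*N)
O(-4, K)*p(t) = (-4 + 12)*(-25 + 5*4) = 8*(-25 + 20) = 8*(-5) = -40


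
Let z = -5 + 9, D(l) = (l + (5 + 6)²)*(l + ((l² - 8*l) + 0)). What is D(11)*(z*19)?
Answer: 441408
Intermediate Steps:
D(l) = (121 + l)*(l² - 7*l) (D(l) = (l + 11²)*(l + (l² - 8*l)) = (l + 121)*(l² - 7*l) = (121 + l)*(l² - 7*l))
z = 4
D(11)*(z*19) = (11*(-847 + 11² + 114*11))*(4*19) = (11*(-847 + 121 + 1254))*76 = (11*528)*76 = 5808*76 = 441408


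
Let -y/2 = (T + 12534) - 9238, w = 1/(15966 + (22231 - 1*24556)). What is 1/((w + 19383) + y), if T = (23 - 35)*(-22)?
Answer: 13641/167279584 ≈ 8.1546e-5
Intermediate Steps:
w = 1/13641 (w = 1/(15966 + (22231 - 24556)) = 1/(15966 - 2325) = 1/13641 ≈ 7.3308e-5)
T = 264 (T = -12*(-22) = 264)
y = -7120 (y = -2*((264 + 12534) - 9238) = -2*(12798 - 9238) = -2*3560 = -7120)
1/((w + 19383) + y) = 1/((1/13641 + 19383) - 7120) = 1/(264403504/13641 - 7120) = 1/(167279584/13641) = 13641/167279584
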